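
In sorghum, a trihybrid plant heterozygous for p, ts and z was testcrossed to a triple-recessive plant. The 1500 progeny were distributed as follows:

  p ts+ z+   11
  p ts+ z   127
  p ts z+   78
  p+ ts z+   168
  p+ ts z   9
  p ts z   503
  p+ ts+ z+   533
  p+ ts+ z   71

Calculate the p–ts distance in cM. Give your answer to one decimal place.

21.0 cM

The two most frequent reciprocal classes, p+ ts+ z+ and p ts z, are the parental types, so the F1 was p+ ts+ z+ / p ts z.
The two rarest classes, p ts+ z+ and p+ ts z, are the double crossovers. Comparing them with the parentals, only the p allele has switched, so p is the middle locus and the order is ts – p – z.
Crossovers in the ts–p interval produce the single-crossover classes p+ ts z+ and p ts+ z (168 + 127 = 295) plus the double crossovers (20).
RF(ts–p) = (295 + 20) / 1500 = 315/1500 = 0.2100 → 21.0 cM.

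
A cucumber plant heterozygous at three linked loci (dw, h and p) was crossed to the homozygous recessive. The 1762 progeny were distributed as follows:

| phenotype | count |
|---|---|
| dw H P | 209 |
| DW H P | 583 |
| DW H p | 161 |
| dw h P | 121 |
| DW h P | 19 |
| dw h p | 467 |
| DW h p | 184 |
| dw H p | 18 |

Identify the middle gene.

The two most frequent reciprocal classes, dw h p and DW H P, are the parental types, so the F1 was dw h p / DW H P.
The two rarest classes, dw H p and DW h P, are the double crossovers. Comparing them with the parentals, only the h allele has switched, so h is the middle locus and the order is dw – h – p.

h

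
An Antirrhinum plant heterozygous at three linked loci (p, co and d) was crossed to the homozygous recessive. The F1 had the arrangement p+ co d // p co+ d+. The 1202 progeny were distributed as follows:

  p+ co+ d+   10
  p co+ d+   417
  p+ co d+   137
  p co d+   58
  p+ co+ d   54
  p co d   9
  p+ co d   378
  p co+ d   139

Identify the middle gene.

The two rarest classes, p co d and p+ co+ d+, are the double crossovers. Comparing them with the parentals, only the p allele has switched, so p is the middle locus and the order is d – p – co.

p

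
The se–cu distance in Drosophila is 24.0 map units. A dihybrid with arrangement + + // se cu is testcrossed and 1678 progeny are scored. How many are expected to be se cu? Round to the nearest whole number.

A map distance of 24.0 map units corresponds to a recombination frequency of 0.240.
The F1 is + + / se cu, so se cu is a parental gamete class with expected frequency (1 − r)/2 = 0.760/2 = 0.3800.
Expected number = 0.3800 × 1678 = 637.64 ≈ 638.

638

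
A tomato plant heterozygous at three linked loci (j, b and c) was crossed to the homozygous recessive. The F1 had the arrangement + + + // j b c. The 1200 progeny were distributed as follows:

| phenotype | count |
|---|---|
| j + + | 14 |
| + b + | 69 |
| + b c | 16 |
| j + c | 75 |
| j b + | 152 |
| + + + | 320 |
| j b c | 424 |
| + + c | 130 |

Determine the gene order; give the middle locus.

The two rarest classes, j + + and + b c, are the double crossovers. Comparing them with the parentals, only the j allele has switched, so j is the middle locus and the order is b – j – c.

j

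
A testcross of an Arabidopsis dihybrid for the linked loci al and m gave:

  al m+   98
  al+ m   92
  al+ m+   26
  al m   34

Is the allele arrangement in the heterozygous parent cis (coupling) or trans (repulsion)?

trans

The two most frequent classes are al+ m (92) and al m+ (98); these are the parental (non-recombinant) types.
So the F1 carried al+ m on one chromosome and al m+ on the other — the recessive alleles are on opposite chromosomes (trans / repulsion).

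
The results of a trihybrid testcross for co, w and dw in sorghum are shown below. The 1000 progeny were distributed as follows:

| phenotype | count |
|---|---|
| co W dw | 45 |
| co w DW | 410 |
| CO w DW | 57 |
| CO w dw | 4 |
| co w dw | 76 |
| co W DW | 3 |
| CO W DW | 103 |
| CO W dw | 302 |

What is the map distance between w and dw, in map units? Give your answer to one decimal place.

The two most frequent reciprocal classes, CO W dw and co w DW, are the parental types, so the F1 was CO W dw / co w DW.
The two rarest classes, CO w dw and co W DW, are the double crossovers. Comparing them with the parentals, only the w allele has switched, so w is the middle locus and the order is dw – w – co.
Crossovers in the dw–w interval produce the single-crossover classes CO W DW and co w dw (103 + 76 = 179) plus the double crossovers (7).
RF(dw–w) = (179 + 7) / 1000 = 186/1000 = 0.1860 → 18.6 map units.

18.6 map units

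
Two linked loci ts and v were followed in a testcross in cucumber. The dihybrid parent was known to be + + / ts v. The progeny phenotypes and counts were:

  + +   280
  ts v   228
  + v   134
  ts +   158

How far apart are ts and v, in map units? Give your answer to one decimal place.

36.5 map units

The recombinant classes are + v and ts +: 134 + 158 = 292.
Recombination frequency = 292/800 = 0.3650 ≈ 36.5%, i.e. 36.5 map units.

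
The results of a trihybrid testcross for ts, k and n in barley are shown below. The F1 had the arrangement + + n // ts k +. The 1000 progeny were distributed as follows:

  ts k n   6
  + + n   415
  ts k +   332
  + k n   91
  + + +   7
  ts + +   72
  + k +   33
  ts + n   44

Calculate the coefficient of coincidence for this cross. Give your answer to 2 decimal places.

The two rarest classes, + + + and ts k n, are the double crossovers. Comparing them with the parentals, only the n allele has switched, so n is the middle locus and the order is k – n – ts.
k–n: (163 + 13)/1000 = 0.1760; n–ts: (77 + 13)/1000 = 0.0900.
Expected DCO frequency = 0.1760 × 0.0900 ≈ 0.01584; observed = 13/1000 ≈ 0.01300.
Coefficient of coincidence = 0.01300/0.01584 ≈ 0.82.

0.82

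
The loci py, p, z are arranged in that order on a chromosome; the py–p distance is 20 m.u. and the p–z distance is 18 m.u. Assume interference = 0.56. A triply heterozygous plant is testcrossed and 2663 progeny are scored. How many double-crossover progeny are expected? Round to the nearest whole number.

Map distances give recombination frequencies of 0.200 and 0.180 for the two intervals.
With interference 0.56 (so coincidence = 0.44), expected double-crossover frequency = 0.200 × 0.180 × 0.44 = 0.01584.
Expected number = 0.01584 × 2663 = 42.18 ≈ 42.

42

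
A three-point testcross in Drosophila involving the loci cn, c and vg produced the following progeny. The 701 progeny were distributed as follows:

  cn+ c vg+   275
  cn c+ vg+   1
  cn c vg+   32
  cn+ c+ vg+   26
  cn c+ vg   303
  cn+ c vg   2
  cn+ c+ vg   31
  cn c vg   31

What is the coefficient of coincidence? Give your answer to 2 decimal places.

0.53

The two most frequent reciprocal classes, cn c+ vg and cn+ c vg+, are the parental types, so the F1 was cn c+ vg / cn+ c vg+.
The two rarest classes, cn c+ vg+ and cn+ c vg, are the double crossovers. Comparing them with the parentals, only the vg allele has switched, so vg is the middle locus and the order is c – vg – cn.
c–vg: (57 + 3)/701 = 0.0856; vg–cn: (63 + 3)/701 = 0.0942.
Expected DCO frequency = 0.0856 × 0.0942 ≈ 0.00806; observed = 3/701 ≈ 0.00428.
Coefficient of coincidence = 0.00428/0.00806 ≈ 0.53.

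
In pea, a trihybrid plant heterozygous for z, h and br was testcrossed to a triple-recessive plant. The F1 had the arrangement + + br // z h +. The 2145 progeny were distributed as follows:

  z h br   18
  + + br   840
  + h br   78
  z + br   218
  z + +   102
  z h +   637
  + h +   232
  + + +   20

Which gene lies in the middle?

br

The two rarest classes, + + + and z h br, are the double crossovers. Comparing them with the parentals, only the br allele has switched, so br is the middle locus and the order is h – br – z.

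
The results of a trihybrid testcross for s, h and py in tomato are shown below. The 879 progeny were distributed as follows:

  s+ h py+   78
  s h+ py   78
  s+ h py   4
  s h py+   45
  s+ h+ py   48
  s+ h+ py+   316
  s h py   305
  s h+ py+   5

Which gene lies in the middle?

s

The two most frequent reciprocal classes, s+ h+ py+ and s h py, are the parental types, so the F1 was s+ h+ py+ / s h py.
The two rarest classes, s h+ py+ and s+ h py, are the double crossovers. Comparing them with the parentals, only the s allele has switched, so s is the middle locus and the order is py – s – h.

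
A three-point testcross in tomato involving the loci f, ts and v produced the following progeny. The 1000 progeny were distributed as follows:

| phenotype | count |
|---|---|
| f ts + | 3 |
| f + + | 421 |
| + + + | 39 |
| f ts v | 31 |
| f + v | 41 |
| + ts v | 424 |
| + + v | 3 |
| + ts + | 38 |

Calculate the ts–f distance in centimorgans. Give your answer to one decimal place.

The two most frequent reciprocal classes, + ts v and f + +, are the parental types, so the F1 was + ts v / f + +.
The two rarest classes, + + v and f ts +, are the double crossovers. Comparing them with the parentals, only the ts allele has switched, so ts is the middle locus and the order is f – ts – v.
Crossovers in the f–ts interval produce the single-crossover classes f ts v and + + + (31 + 39 = 70) plus the double crossovers (6).
RF(f–ts) = (70 + 6) / 1000 = 76/1000 = 0.0760 → 7.6 centimorgans.

7.6 centimorgans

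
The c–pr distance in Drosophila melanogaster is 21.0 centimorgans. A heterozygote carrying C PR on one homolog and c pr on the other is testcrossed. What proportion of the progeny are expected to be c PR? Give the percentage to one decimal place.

A map distance of 21.0 centimorgans corresponds to a recombination frequency of 0.210.
The F1 is C PR / c pr, so c PR is a recombinant gamete class with expected frequency r/2 = 0.210/2 = 0.1050.
That is 0.1050 = 10.5% of the progeny.

10.5%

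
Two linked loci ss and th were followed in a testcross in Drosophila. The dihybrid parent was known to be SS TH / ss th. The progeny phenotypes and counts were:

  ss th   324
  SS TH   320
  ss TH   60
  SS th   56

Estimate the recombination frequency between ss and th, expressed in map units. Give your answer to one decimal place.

15.3 map units

The recombinant classes are SS th and ss TH: 56 + 60 = 116.
Recombination frequency = 116/760 = 0.1526 ≈ 15.3%, i.e. 15.3 map units.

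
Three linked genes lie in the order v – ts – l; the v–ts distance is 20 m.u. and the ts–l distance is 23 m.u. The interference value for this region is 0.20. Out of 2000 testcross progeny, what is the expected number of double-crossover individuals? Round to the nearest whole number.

74

Map distances give recombination frequencies of 0.200 and 0.230 for the two intervals.
With interference 0.20 (so coincidence = 0.80), expected double-crossover frequency = 0.200 × 0.230 × 0.80 = 0.03680.
Expected number = 0.03680 × 2000 = 73.60 ≈ 74.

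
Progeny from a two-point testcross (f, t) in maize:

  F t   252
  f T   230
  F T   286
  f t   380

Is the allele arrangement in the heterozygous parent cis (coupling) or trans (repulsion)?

cis

The two most frequent classes are F T (286) and f t (380); these are the parental (non-recombinant) types.
So the F1 carried F T on one chromosome and f t on the other — the recessive alleles are on the same chromosome (cis / coupling).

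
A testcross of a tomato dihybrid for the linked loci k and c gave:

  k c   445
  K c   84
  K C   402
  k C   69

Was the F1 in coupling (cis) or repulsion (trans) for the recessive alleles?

The two most frequent classes are K C (402) and k c (445); these are the parental (non-recombinant) types.
So the F1 carried K C on one chromosome and k c on the other — the recessive alleles are on the same chromosome (cis / coupling).

cis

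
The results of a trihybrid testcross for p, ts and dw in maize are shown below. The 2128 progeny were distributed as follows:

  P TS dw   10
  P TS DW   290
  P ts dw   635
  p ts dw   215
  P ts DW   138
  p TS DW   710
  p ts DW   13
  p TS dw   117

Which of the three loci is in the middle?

ts

The two most frequent reciprocal classes, p TS DW and P ts dw, are the parental types, so the F1 was p TS DW / P ts dw.
The two rarest classes, p ts DW and P TS dw, are the double crossovers. Comparing them with the parentals, only the ts allele has switched, so ts is the middle locus and the order is p – ts – dw.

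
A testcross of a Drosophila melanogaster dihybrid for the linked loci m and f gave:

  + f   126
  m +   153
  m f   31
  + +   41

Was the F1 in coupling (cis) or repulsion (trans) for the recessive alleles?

The two most frequent classes are + f (126) and m + (153); these are the parental (non-recombinant) types.
So the F1 carried + f on one chromosome and m + on the other — the recessive alleles are on opposite chromosomes (trans / repulsion).

trans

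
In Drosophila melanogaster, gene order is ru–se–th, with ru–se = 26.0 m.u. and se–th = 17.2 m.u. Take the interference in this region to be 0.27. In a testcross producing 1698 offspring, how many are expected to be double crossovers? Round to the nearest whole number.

Map distances give recombination frequencies of 0.260 and 0.172 for the two intervals.
With interference 0.27 (so coincidence = 0.73), expected double-crossover frequency = 0.260 × 0.172 × 0.73 = 0.03265.
Expected number = 0.03265 × 1698 = 55.43 ≈ 55.

55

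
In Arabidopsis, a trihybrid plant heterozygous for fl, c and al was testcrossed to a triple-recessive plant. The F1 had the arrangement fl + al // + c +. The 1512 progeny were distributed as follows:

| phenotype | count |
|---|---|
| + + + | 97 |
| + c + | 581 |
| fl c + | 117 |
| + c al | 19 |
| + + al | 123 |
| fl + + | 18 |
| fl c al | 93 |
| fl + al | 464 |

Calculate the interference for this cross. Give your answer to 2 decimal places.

0.11

The two rarest classes, fl + + and + c al, are the double crossovers. Comparing them with the parentals, only the al allele has switched, so al is the middle locus and the order is c – al – fl.
c–al: (190 + 37)/1512 = 0.1501; al–fl: (240 + 37)/1512 = 0.1832.
Expected DCO frequency = 0.1501 × 0.1832 ≈ 0.02750; observed = 37/1512 ≈ 0.02447.
Coefficient of coincidence = 0.02447/0.02750 ≈ 0.89; interference = 1 − 0.89 = 0.11.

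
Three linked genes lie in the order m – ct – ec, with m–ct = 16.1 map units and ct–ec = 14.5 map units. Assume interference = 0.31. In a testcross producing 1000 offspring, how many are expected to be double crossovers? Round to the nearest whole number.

Map distances give recombination frequencies of 0.161 and 0.145 for the two intervals.
With interference 0.31 (so coincidence = 0.69), expected double-crossover frequency = 0.161 × 0.145 × 0.69 = 0.01611.
Expected number = 0.01611 × 1000 = 16.11 ≈ 16.

16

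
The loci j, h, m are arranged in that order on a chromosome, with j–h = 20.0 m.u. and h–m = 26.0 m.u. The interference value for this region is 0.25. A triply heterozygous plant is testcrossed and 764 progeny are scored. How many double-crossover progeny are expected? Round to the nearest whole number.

30

Map distances give recombination frequencies of 0.200 and 0.260 for the two intervals.
With interference 0.25 (so coincidence = 0.75), expected double-crossover frequency = 0.200 × 0.260 × 0.75 = 0.03900.
Expected number = 0.03900 × 764 = 29.80 ≈ 30.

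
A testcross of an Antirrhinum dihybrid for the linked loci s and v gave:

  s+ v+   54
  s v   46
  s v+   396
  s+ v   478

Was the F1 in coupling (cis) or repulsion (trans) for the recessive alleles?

The two most frequent classes are s+ v (478) and s v+ (396); these are the parental (non-recombinant) types.
So the F1 carried s+ v on one chromosome and s v+ on the other — the recessive alleles are on opposite chromosomes (trans / repulsion).

trans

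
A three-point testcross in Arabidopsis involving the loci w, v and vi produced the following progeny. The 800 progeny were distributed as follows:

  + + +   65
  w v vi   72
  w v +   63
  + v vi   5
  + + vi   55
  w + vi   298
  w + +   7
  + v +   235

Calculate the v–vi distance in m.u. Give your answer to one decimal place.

The two most frequent reciprocal classes, + v + and w + vi, are the parental types, so the F1 was + v + / w + vi.
The two rarest classes, + v vi and w + +, are the double crossovers. Comparing them with the parentals, only the vi allele has switched, so vi is the middle locus and the order is v – vi – w.
Crossovers in the v–vi interval produce the single-crossover classes + + + and w v vi (65 + 72 = 137) plus the double crossovers (12).
RF(v–vi) = (137 + 12) / 800 = 149/800 = 0.1862 → 18.6 m.u.

18.6 m.u.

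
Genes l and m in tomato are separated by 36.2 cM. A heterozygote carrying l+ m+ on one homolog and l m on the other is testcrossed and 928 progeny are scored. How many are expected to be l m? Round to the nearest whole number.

A map distance of 36.2 cM corresponds to a recombination frequency of 0.362.
The F1 is l+ m+ / l m, so l m is a parental gamete class with expected frequency (1 − r)/2 = 0.638/2 = 0.3190.
Expected number = 0.3190 × 928 = 296.03 ≈ 296.

296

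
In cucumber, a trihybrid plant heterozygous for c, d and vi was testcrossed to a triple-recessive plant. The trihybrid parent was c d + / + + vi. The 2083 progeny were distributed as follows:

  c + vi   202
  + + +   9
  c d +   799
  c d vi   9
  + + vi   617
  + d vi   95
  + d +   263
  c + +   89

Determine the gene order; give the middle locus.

vi

The two rarest classes, c d vi and + + +, are the double crossovers. Comparing them with the parentals, only the vi allele has switched, so vi is the middle locus and the order is c – vi – d.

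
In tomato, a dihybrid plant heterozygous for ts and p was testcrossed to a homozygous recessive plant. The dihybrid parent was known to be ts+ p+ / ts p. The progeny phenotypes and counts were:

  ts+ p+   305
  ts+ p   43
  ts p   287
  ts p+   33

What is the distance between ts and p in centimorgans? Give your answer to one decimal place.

The recombinant classes are ts+ p and ts p+: 43 + 33 = 76.
Recombination frequency = 76/668 = 0.1138 ≈ 11.4%, i.e. 11.4 centimorgans.

11.4 centimorgans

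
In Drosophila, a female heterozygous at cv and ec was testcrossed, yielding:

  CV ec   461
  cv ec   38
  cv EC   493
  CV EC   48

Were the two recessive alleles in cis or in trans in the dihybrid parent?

trans

The two most frequent classes are CV ec (461) and cv EC (493); these are the parental (non-recombinant) types.
So the F1 carried CV ec on one chromosome and cv EC on the other — the recessive alleles are on opposite chromosomes (trans / repulsion).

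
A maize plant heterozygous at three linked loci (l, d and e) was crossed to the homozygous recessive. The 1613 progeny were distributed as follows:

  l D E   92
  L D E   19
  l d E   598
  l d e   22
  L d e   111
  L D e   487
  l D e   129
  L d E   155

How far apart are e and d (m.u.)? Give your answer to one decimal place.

The two most frequent reciprocal classes, l d E and L D e, are the parental types, so the F1 was l d E / L D e.
The two rarest classes, l d e and L D E, are the double crossovers. Comparing them with the parentals, only the e allele has switched, so e is the middle locus and the order is d – e – l.
Crossovers in the d–e interval produce the single-crossover classes l D E and L d e (92 + 111 = 203) plus the double crossovers (41).
RF(d–e) = (203 + 41) / 1613 = 244/1613 = 0.1513 → 15.1 m.u.

15.1 m.u.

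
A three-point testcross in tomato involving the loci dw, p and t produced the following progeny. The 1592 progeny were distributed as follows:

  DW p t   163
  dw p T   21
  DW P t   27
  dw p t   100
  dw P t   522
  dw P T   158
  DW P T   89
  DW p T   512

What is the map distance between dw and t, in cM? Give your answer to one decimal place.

23.2 cM

The two most frequent reciprocal classes, DW p T and dw P t, are the parental types, so the F1 was DW p T / dw P t.
The two rarest classes, dw p T and DW P t, are the double crossovers. Comparing them with the parentals, only the dw allele has switched, so dw is the middle locus and the order is p – dw – t.
Crossovers in the dw–t interval produce the single-crossover classes DW p t and dw P T (163 + 158 = 321) plus the double crossovers (48).
RF(dw–t) = (321 + 48) / 1592 = 369/1592 = 0.2318 → 23.2 cM.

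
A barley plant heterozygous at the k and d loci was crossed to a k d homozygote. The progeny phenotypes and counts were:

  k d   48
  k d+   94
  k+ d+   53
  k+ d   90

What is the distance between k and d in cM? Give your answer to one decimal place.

35.4 cM

The two most frequent classes, k+ d (90) and k d+ (94), are the parental types, so the F1 was k+ d / k d+.
The recombinant classes are k+ d+ and k d: 53 + 48 = 101.
Recombination frequency = 101/285 = 0.3544 ≈ 35.4%, i.e. 35.4 cM.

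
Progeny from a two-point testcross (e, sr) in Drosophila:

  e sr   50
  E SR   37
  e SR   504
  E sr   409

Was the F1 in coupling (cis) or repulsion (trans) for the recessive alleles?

trans

The two most frequent classes are E sr (409) and e SR (504); these are the parental (non-recombinant) types.
So the F1 carried E sr on one chromosome and e SR on the other — the recessive alleles are on opposite chromosomes (trans / repulsion).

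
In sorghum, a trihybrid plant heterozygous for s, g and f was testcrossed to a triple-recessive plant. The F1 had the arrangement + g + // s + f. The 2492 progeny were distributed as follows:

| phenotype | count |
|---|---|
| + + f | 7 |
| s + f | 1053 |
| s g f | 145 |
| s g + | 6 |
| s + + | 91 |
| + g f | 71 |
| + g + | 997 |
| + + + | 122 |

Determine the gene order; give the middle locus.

The two rarest classes, s g + and + + f, are the double crossovers. Comparing them with the parentals, only the s allele has switched, so s is the middle locus and the order is f – s – g.

s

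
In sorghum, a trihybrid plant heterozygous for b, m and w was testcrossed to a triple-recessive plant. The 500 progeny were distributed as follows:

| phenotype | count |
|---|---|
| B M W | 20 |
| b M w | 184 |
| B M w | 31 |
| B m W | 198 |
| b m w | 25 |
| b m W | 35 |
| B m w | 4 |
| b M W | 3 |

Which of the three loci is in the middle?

w

The two most frequent reciprocal classes, b M w and B m W, are the parental types, so the F1 was b M w / B m W.
The two rarest classes, b M W and B m w, are the double crossovers. Comparing them with the parentals, only the w allele has switched, so w is the middle locus and the order is b – w – m.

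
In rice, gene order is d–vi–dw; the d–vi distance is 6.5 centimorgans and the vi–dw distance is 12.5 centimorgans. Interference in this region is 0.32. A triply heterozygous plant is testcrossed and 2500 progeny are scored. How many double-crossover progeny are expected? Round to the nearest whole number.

14

Map distances give recombination frequencies of 0.065 and 0.125 for the two intervals.
With interference 0.32 (so coincidence = 0.68), expected double-crossover frequency = 0.065 × 0.125 × 0.68 = 0.00552.
Expected number = 0.00552 × 2500 = 13.81 ≈ 14.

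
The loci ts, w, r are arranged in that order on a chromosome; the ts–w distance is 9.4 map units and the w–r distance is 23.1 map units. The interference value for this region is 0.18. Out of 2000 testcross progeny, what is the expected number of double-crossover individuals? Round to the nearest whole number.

36

Map distances give recombination frequencies of 0.094 and 0.231 for the two intervals.
With interference 0.18 (so coincidence = 0.82), expected double-crossover frequency = 0.094 × 0.231 × 0.82 = 0.01781.
Expected number = 0.01781 × 2000 = 35.61 ≈ 36.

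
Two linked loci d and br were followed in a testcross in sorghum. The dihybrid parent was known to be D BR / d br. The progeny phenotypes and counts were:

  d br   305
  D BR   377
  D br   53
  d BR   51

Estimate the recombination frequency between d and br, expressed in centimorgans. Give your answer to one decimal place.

The recombinant classes are D br and d BR: 53 + 51 = 104.
Recombination frequency = 104/786 = 0.1323 ≈ 13.2%, i.e. 13.2 centimorgans.

13.2 centimorgans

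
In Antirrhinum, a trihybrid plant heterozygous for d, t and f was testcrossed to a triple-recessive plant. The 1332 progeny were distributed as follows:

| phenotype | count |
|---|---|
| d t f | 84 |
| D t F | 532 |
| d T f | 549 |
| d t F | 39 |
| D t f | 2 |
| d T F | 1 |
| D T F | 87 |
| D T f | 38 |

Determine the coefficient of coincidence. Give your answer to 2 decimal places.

0.29

The two most frequent reciprocal classes, d T f and D t F, are the parental types, so the F1 was d T f / D t F.
The two rarest classes, d T F and D t f, are the double crossovers. Comparing them with the parentals, only the f allele has switched, so f is the middle locus and the order is t – f – d.
t–f: (171 + 3)/1332 = 0.1306; f–d: (77 + 3)/1332 = 0.0601.
Expected DCO frequency = 0.1306 × 0.0601 ≈ 0.00785; observed = 3/1332 ≈ 0.00225.
Coefficient of coincidence = 0.00225/0.00785 ≈ 0.29.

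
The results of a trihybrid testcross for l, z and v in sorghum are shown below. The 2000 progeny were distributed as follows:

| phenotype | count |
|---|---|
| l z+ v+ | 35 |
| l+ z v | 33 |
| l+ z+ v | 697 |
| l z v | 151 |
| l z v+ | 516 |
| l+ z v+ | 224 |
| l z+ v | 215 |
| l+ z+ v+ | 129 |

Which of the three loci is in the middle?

z

The two most frequent reciprocal classes, l z v+ and l+ z+ v, are the parental types, so the F1 was l z v+ / l+ z+ v.
The two rarest classes, l z+ v+ and l+ z v, are the double crossovers. Comparing them with the parentals, only the z allele has switched, so z is the middle locus and the order is l – z – v.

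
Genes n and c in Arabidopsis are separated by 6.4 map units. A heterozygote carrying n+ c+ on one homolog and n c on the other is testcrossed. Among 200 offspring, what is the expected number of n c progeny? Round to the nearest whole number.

A map distance of 6.4 map units corresponds to a recombination frequency of 0.064.
The F1 is n+ c+ / n c, so n c is a parental gamete class with expected frequency (1 − r)/2 = 0.936/2 = 0.4680.
Expected number = 0.4680 × 200 = 93.60 ≈ 94.

94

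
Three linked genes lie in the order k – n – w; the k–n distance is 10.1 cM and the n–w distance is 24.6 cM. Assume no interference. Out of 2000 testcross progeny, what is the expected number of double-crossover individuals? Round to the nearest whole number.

50

Map distances give recombination frequencies of 0.101 and 0.246 for the two intervals.
With no interference, expected double-crossover frequency = 0.101 × 0.246 = 0.02485.
Expected number = 0.02485 × 2000 = 49.69 ≈ 50.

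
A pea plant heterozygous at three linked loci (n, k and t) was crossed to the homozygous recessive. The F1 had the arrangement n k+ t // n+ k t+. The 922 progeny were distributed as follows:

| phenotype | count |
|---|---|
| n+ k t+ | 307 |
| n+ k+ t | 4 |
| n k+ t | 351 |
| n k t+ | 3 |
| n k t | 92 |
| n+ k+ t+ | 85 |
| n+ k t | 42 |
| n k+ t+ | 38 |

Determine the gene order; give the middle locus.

The two rarest classes, n+ k+ t and n k t+, are the double crossovers. Comparing them with the parentals, only the n allele has switched, so n is the middle locus and the order is k – n – t.

n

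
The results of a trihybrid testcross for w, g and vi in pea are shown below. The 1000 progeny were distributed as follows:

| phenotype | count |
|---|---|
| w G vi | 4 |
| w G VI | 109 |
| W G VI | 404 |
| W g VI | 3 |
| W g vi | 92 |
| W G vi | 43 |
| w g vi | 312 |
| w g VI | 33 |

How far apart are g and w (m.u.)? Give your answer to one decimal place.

20.8 m.u.

The two most frequent reciprocal classes, w g vi and W G VI, are the parental types, so the F1 was w g vi / W G VI.
The two rarest classes, w G vi and W g VI, are the double crossovers. Comparing them with the parentals, only the g allele has switched, so g is the middle locus and the order is w – g – vi.
Crossovers in the w–g interval produce the single-crossover classes W g vi and w G VI (92 + 109 = 201) plus the double crossovers (7).
RF(w–g) = (201 + 7) / 1000 = 208/1000 = 0.2080 → 20.8 m.u.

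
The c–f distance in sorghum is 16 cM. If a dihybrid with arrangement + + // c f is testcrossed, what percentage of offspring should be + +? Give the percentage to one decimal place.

A map distance of 16 cM corresponds to a recombination frequency of 0.160.
The F1 is + + / c f, so + + is a parental gamete class with expected frequency (1 − r)/2 = 0.840/2 = 0.4200.
That is 0.4200 = 42.0% of the progeny.

42.0%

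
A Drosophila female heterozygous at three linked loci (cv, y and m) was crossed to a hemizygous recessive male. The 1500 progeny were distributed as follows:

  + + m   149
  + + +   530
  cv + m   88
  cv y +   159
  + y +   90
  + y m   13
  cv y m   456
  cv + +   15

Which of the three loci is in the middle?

The two most frequent reciprocal classes, cv y m and + + +, are the parental types, so the F1 was cv y m / + + +.
The two rarest classes, + y m and cv + +, are the double crossovers. Comparing them with the parentals, only the cv allele has switched, so cv is the middle locus and the order is m – cv – y.

cv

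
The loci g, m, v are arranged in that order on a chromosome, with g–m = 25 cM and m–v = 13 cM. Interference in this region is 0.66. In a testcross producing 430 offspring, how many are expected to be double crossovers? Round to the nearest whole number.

Map distances give recombination frequencies of 0.250 and 0.130 for the two intervals.
With interference 0.66 (so coincidence = 0.34), expected double-crossover frequency = 0.250 × 0.130 × 0.34 = 0.01105.
Expected number = 0.01105 × 430 = 4.75 ≈ 5.

5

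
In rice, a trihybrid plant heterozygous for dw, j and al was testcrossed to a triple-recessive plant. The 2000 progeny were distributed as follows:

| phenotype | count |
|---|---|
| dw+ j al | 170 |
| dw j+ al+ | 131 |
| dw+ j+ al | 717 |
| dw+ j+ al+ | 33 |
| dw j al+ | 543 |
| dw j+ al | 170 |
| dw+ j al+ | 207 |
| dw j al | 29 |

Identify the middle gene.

The two most frequent reciprocal classes, dw j al+ and dw+ j+ al, are the parental types, so the F1 was dw j al+ / dw+ j+ al.
The two rarest classes, dw j al and dw+ j+ al+, are the double crossovers. Comparing them with the parentals, only the al allele has switched, so al is the middle locus and the order is j – al – dw.

al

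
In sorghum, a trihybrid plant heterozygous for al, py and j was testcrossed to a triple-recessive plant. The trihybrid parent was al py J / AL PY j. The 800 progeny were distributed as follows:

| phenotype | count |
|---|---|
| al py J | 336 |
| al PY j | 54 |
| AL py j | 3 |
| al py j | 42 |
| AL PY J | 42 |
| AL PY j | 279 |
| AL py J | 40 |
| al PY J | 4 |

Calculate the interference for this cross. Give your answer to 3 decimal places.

The two rarest classes, al PY J and AL py j, are the double crossovers. Comparing them with the parentals, only the py allele has switched, so py is the middle locus and the order is j – py – al.
j–py: (84 + 7)/800 = 0.1138; py–al: (94 + 7)/800 = 0.1263.
Expected DCO frequency = 0.1138 × 0.1263 ≈ 0.01437; observed = 7/800 ≈ 0.00875.
Coefficient of coincidence = 0.00875/0.01437 ≈ 0.609; interference = 1 − 0.609 = 0.391.

0.391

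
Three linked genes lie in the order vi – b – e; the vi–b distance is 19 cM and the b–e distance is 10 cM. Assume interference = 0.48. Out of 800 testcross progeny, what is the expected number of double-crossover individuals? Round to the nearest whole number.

Map distances give recombination frequencies of 0.190 and 0.100 for the two intervals.
With interference 0.48 (so coincidence = 0.52), expected double-crossover frequency = 0.190 × 0.100 × 0.52 = 0.00988.
Expected number = 0.00988 × 800 = 7.90 ≈ 8.

8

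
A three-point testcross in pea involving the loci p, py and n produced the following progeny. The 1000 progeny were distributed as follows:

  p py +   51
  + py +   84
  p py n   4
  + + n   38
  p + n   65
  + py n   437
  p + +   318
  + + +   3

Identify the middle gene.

The two most frequent reciprocal classes, p + + and + py n, are the parental types, so the F1 was p + + / + py n.
The two rarest classes, + + + and p py n, are the double crossovers. Comparing them with the parentals, only the p allele has switched, so p is the middle locus and the order is n – p – py.

p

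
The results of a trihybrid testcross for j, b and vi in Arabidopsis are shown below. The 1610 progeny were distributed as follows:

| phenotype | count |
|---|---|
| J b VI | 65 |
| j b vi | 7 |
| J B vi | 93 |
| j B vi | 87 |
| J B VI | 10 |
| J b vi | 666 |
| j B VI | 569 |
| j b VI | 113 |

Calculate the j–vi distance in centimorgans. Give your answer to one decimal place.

10.5 centimorgans

The two most frequent reciprocal classes, J b vi and j B VI, are the parental types, so the F1 was J b vi / j B VI.
The two rarest classes, j b vi and J B VI, are the double crossovers. Comparing them with the parentals, only the j allele has switched, so j is the middle locus and the order is b – j – vi.
Crossovers in the j–vi interval produce the single-crossover classes J b VI and j B vi (65 + 87 = 152) plus the double crossovers (17).
RF(j–vi) = (152 + 17) / 1610 = 169/1610 = 0.1050 → 10.5 centimorgans.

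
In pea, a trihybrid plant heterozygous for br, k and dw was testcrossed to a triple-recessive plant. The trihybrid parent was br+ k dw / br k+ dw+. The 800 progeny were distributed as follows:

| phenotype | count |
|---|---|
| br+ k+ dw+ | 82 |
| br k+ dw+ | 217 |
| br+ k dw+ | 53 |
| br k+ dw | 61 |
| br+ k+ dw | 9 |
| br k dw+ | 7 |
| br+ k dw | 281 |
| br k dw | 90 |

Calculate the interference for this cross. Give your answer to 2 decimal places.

The two rarest classes, br+ k+ dw and br k dw+, are the double crossovers. Comparing them with the parentals, only the k allele has switched, so k is the middle locus and the order is dw – k – br.
dw–k: (114 + 16)/800 = 0.1625; k–br: (172 + 16)/800 = 0.2350.
Expected DCO frequency = 0.1625 × 0.2350 ≈ 0.03819; observed = 16/800 ≈ 0.02000.
Coefficient of coincidence = 0.02000/0.03819 ≈ 0.52; interference = 1 − 0.52 = 0.48.

0.48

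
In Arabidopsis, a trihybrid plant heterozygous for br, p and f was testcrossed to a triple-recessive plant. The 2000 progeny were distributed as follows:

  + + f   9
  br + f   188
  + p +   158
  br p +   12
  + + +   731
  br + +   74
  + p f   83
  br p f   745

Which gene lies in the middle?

f

The two most frequent reciprocal classes, br p f and + + +, are the parental types, so the F1 was br p f / + + +.
The two rarest classes, br p + and + + f, are the double crossovers. Comparing them with the parentals, only the f allele has switched, so f is the middle locus and the order is p – f – br.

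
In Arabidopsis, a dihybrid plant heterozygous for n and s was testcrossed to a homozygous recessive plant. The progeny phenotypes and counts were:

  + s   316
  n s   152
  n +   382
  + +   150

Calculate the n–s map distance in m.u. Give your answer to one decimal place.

30.2 m.u.

The two most frequent classes, + s (316) and n + (382), are the parental types, so the F1 was + s / n +.
The recombinant classes are + + and n s: 150 + 152 = 302.
Recombination frequency = 302/1000 = 0.3020 ≈ 30.2%, i.e. 30.2 m.u.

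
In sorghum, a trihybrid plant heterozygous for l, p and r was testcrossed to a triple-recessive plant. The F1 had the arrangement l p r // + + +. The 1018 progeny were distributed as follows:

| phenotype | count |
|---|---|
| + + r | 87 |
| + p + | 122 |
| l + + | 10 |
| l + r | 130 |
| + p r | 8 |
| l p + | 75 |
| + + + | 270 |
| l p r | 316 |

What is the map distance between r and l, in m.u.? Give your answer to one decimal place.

17.7 m.u.

The two rarest classes, + p r and l + +, are the double crossovers. Comparing them with the parentals, only the l allele has switched, so l is the middle locus and the order is r – l – p.
Crossovers in the r–l interval produce the single-crossover classes l p + and + + r (75 + 87 = 162) plus the double crossovers (18).
RF(r–l) = (162 + 18) / 1018 = 180/1018 = 0.1768 → 17.7 m.u.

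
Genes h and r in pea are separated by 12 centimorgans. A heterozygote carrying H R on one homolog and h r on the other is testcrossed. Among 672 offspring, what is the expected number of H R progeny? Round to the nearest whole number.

A map distance of 12 centimorgans corresponds to a recombination frequency of 0.120.
The F1 is H R / h r, so H R is a parental gamete class with expected frequency (1 − r)/2 = 0.880/2 = 0.4400.
Expected number = 0.4400 × 672 = 295.68 ≈ 296.

296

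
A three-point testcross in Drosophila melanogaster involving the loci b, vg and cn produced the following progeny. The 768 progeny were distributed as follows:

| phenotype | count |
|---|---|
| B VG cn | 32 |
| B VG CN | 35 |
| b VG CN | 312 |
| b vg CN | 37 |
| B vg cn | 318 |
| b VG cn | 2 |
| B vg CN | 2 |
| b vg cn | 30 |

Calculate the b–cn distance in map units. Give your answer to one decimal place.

The two most frequent reciprocal classes, B vg cn and b VG CN, are the parental types, so the F1 was B vg cn / b VG CN.
The two rarest classes, B vg CN and b VG cn, are the double crossovers. Comparing them with the parentals, only the cn allele has switched, so cn is the middle locus and the order is vg – cn – b.
Crossovers in the cn–b interval produce the single-crossover classes b vg cn and B VG CN (30 + 35 = 65) plus the double crossovers (4).
RF(cn–b) = (65 + 4) / 768 = 69/768 = 0.0898 → 9.0 map units.

9.0 map units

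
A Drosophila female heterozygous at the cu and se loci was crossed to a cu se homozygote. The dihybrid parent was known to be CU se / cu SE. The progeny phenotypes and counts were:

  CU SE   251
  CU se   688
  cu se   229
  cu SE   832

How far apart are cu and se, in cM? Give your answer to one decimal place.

24.0 cM

The recombinant classes are CU SE and cu se: 251 + 229 = 480.
Recombination frequency = 480/2000 = 0.2400 ≈ 24.0%, i.e. 24.0 cM.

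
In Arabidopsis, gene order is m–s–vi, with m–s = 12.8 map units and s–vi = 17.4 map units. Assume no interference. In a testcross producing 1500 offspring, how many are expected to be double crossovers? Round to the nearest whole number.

Map distances give recombination frequencies of 0.128 and 0.174 for the two intervals.
With no interference, expected double-crossover frequency = 0.128 × 0.174 = 0.02227.
Expected number = 0.02227 × 1500 = 33.41 ≈ 33.

33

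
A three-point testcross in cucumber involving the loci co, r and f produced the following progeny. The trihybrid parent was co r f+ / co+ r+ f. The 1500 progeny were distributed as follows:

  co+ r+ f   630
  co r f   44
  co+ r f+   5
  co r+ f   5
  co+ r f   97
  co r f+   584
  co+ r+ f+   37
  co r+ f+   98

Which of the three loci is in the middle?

co

The two rarest classes, co+ r f+ and co r+ f, are the double crossovers. Comparing them with the parentals, only the co allele has switched, so co is the middle locus and the order is f – co – r.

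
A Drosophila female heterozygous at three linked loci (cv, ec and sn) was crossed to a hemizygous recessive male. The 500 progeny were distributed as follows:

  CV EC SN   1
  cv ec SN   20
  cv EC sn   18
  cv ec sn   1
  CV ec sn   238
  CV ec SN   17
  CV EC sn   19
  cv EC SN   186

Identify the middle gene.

The two most frequent reciprocal classes, CV ec sn and cv EC SN, are the parental types, so the F1 was CV ec sn / cv EC SN.
The two rarest classes, cv ec sn and CV EC SN, are the double crossovers. Comparing them with the parentals, only the cv allele has switched, so cv is the middle locus and the order is ec – cv – sn.

cv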